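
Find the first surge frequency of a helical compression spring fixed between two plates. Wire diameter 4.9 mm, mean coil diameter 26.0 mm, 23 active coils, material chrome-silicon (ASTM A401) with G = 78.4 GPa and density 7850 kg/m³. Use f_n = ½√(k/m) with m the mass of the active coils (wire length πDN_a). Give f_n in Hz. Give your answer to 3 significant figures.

k = Gd⁴/(8D³N_a) = (78.4×10³)(4.9⁴)/(8·26.0³·23) = 13.975 N/mm = 13975 N/m
Wire length L = πDN_a = π·26.0·23 = 1878.7 mm
m = ρ·(πd²/4)·L = 7850 × 18.857×10⁻⁶ m² × 1.8787 m = 0.2781 kg
f_n = ½√(k/m) = 0.5·√(13975/0.2781) = 0.5·√(50253) = 112.09 Hz

112 Hz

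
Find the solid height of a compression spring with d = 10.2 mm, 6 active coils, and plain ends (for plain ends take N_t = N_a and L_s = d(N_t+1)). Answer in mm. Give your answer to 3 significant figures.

71.4 mm

plain ends: N_t = N_a = 6
L_s = d·(N_t+1) = 10.2 × 7 = 71.4 mm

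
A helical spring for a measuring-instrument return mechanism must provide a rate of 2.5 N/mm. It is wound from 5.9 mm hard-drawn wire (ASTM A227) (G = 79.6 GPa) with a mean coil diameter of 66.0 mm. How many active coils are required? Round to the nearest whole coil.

N_a = Gd⁴/(8D³k) = (79.6×10³ × 5.9⁴)/(8 × 66.0³ × 2.5)
    = 9.64542e+07 / 5.74992e+06 = 16.77 → 17 coils

17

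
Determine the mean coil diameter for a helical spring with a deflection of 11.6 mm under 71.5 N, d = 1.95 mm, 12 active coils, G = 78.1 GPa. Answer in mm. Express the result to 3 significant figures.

12.4 mm

Required rate k = F/δ = 71.5/11.6 = 6.1638 N/mm
D = (Gd⁴/(8N_a·k))^(1/3) = (78.1×10³·1.95⁴/(8·12·6.1638))^(1/3)
  = (1908.4)^(1/3) = 12.4039 mm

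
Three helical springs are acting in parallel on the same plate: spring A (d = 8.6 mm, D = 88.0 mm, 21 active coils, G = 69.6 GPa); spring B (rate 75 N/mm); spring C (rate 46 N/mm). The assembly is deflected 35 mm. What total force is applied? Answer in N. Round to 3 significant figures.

k_A = Gd⁴/(8D³N_a) = (69.6×10³)(8.6⁴)/(8·88.0³·21) = 3.3254 N/mm
Parallel: k_eq = 3.3254 + 75 + 46 = 124.33 N/mm
F = k_eq·δ = 124.33·35 = 4351.4 N

4350 N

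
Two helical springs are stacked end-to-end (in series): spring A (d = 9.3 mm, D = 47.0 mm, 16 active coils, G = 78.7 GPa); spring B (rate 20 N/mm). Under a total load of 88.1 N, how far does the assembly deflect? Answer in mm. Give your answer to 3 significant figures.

6.39 mm

k_A = Gd⁴/(8D³N_a) = (78.7×10³)(9.3⁴)/(8·47.0³·16) = 44.3 N/mm
Series: 1/k_eq = 1/44.3 + 1/20 = 0.072573; k_eq = 13.779 N/mm
δ = F/k_eq = 88.1/13.779 = 6.3937 mm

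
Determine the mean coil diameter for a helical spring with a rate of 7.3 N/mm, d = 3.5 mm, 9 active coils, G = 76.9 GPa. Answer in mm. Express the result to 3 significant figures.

28.0 mm

D = (Gd⁴/(8N_a·k))^(1/3) = (76.9×10³·3.5⁴/(8·9·7.3))^(1/3)
  = (21955.5)^(1/3) = 28.0015 mm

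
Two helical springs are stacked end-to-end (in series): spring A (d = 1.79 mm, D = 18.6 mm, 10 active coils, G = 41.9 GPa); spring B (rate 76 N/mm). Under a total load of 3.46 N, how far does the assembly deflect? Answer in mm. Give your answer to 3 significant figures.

4.19 mm

k_A = Gd⁴/(8D³N_a) = (41.9×10³)(1.79⁴)/(8·18.6³·10) = 0.8356 N/mm
Series: 1/k_eq = 1/0.8356 + 1/76 = 1.2099; k_eq = 0.82651 N/mm
δ = F/k_eq = 3.46/0.82651 = 4.1863 mm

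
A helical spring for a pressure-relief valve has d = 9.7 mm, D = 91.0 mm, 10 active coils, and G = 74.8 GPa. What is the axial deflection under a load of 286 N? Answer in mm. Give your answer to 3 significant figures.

k = Gd⁴/(8D³N_a) = (74.8×10³)(9.7⁴)/(8·91.0³·10) = 10.984 N/mm
δ = F/k = 286 / 10.984 = 26.037 mm

26.0 mm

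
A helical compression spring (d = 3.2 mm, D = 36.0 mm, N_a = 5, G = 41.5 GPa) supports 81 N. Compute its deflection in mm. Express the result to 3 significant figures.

k = Gd⁴/(8D³N_a) = (41.5×10³)(3.2⁴)/(8·36.0³·5) = 2.3317 N/mm
δ = F/k = 81 / 2.3317 = 34.738 mm

34.7 mm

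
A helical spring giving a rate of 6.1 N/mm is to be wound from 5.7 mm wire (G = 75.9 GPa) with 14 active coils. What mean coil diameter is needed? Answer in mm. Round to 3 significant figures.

48.9 mm

D = (Gd⁴/(8N_a·k))^(1/3) = (75.9×10³·5.7⁴/(8·14·6.1))^(1/3)
  = (117272)^(1/3) = 48.9476 mm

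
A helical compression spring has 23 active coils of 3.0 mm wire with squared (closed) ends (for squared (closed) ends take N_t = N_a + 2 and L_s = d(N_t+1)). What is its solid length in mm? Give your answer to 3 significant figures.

squared (closed) ends: N_t = N_a + 2 = 23 + 2 = 25
L_s = d·(N_t+1) = 3.0 × 26 = 78 mm

78.0 mm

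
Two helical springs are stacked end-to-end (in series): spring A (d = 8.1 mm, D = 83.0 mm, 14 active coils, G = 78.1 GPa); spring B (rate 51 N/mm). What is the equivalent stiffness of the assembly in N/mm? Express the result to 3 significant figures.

4.76 N/mm

k_A = Gd⁴/(8D³N_a) = (78.1×10³)(8.1⁴)/(8·83.0³·14) = 5.2498 N/mm
Series: 1/k_eq = 1/5.2498 + 1/51 = 0.21009; k_eq = 4.7598 N/mm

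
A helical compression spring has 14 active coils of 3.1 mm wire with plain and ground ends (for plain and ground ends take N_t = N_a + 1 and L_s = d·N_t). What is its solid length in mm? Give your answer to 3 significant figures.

46.5 mm

plain and ground ends: N_t = N_a + 1 = 14 + 1 = 15
L_s = d·N_t = 3.1 × 15 = 46.5 mm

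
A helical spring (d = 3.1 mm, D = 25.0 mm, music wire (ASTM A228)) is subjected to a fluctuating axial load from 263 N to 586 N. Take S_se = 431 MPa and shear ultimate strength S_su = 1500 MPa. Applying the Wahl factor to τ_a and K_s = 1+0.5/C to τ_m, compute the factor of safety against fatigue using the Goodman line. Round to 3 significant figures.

0.629

C = D/d = 25.0/3.1 = 8.0645; K_W = (4C−1)/(4C−4)+0.615/C = 1.1824; K_s = 1+0.5/C = 1.0620
F_a = (F_max−F_min)/2 = 161.5 N; F_m = (F_max+F_min)/2 = 424.5 N
τ_a = K_W·8F_aD/(πd³) = 1.1824 × 345.12 = 408.08 MPa
τ_m = K_s·8F_mD/(πd³) = 1.0620 × 907.14 = 963.38 MPa
Goodman: 1/n_f = τ_a/S_se + τ_m/S_su = 408.08/431 + 963.38/1500 = 0.94681 + 0.64225 = 1.5891
n_f = 1/1.5891 = 0.6293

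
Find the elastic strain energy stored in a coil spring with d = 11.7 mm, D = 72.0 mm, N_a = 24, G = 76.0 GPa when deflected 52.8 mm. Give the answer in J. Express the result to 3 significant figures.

k = Gd⁴/(8D³N_a) = (76.0×10³)(11.7⁴)/(8·72.0³·24) = 19.873 N/mm
U = ½kδ² = 0.5 × 19.873 × 52.8² = 27701 N·mm = 27.701 J

27.7 J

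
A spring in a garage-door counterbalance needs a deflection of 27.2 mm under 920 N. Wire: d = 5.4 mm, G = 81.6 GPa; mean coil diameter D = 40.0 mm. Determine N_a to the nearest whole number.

Required rate k = F/δ = 920/27.2 = 33.824 N/mm
N_a = Gd⁴/(8D³k) = (81.6×10³ × 5.4⁴)/(8 × 40.0³ × 33.824)
    = 6.93849e+07 / 1.73176e+07 = 4.007 → 4 coils

4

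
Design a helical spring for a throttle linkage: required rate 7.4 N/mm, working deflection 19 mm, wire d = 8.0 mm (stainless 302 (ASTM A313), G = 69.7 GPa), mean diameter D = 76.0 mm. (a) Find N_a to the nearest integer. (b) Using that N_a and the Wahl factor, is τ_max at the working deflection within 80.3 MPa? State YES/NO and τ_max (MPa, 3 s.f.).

N_a = Gd⁴/(8D³k) = (69.7×10³)(8.0⁴)/(8·76.0³·7.4) = 10.99 → N_a = 11
Actual rate k = Gd⁴/(8D³·11) = 7.3904 N/mm
Working load F = kδ = 7.3904·19 = 140.42 N
C = 76.0/8.0 = 9.5000; K_W = (4C−1)/(4C−4)+0.615/C = 1.1530
τ_max = K_W·8FD/(πd³) = 1.1530·53.077 = 61.196 MPa
τ_max ≤ 80.3 MPa → acceptable

(a) 11 coils; (b) YES, τ_max = 61.2 MPa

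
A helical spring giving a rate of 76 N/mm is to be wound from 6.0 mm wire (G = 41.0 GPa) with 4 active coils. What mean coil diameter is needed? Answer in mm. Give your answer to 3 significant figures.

D = (Gd⁴/(8N_a·k))^(1/3) = (41.0×10³·6.0⁴/(8·4·76))^(1/3)
  = (21848.7)^(1/3) = 27.9560 mm

28.0 mm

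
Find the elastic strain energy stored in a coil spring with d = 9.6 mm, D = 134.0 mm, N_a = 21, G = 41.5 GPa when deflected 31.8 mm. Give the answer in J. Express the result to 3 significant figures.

0.441 J

k = Gd⁴/(8D³N_a) = (41.5×10³)(9.6⁴)/(8·134.0³·21) = 0.87199 N/mm
U = ½kδ² = 0.5 × 0.87199 × 31.8² = 440.89 N·mm = 0.44089 J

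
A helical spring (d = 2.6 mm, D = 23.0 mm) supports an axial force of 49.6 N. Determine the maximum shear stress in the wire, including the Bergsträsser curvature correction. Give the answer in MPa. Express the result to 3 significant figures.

Spring index C = D/d = 23.0/2.6 = 8.8462
K_B = (4C+2)/(4C−3) = 37.385/32.385 = 1.1544
τ₀ = 8FD/(πd³) = 8·49.6·23.0/(π·2.6³) = 9126.4/55.217 = 165.28 MPa
τ_max = K·τ₀ = 1.1544 × 165.28 = 190.8 MPa

191 MPa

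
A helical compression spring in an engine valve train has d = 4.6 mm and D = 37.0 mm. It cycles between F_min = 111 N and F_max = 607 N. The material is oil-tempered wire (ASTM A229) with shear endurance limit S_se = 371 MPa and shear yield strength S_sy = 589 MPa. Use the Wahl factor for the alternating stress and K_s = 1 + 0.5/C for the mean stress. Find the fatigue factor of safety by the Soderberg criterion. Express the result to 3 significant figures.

C = D/d = 37.0/4.6 = 8.0435; K_W = (4C−1)/(4C−4)+0.615/C = 1.1829; K_s = 1+0.5/C = 1.0622
F_a = (F_max−F_min)/2 = 248 N; F_m = (F_max+F_min)/2 = 359 N
τ_a = K_W·8F_aD/(πd³) = 1.1829 × 240.06 = 283.98 MPa
τ_m = K_s·8F_mD/(πd³) = 1.0622 × 347.51 = 369.11 MPa
Soderberg: 1/n_f = τ_a/S_se + τ_m/S_sy = 283.98/371 + 369.11/589 = 0.76544 + 0.62667 = 1.3921
n_f = 1/1.3921 = 0.7183

0.718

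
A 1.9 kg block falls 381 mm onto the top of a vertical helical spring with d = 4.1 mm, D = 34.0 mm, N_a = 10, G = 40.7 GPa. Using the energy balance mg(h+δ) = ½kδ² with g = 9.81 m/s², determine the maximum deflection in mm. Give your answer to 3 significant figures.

k = Gd⁴/(8D³N_a) = (40.7×10³)(4.1⁴)/(8·34.0³·10) = 3.6577 N/mm
W = mg = 1.9 × 9.81 = 18.639 N
½kδ² − Wδ − Wh = 0 → δ = (W + √(W² + 2kWh))/k
δ = (18.639 + √(347.41 + 51949.4))/3.6577 = (18.639 + 228.69)/3.6577 = 67.618 mm

67.6 mm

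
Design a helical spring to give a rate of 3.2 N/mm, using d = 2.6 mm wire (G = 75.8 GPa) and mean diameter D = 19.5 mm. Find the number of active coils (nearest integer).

18

N_a = Gd⁴/(8D³k) = (75.8×10³ × 2.6⁴)/(8 × 19.5³ × 3.2)
    = 3.46388e+06 / 189821 = 18.25 → 18 coils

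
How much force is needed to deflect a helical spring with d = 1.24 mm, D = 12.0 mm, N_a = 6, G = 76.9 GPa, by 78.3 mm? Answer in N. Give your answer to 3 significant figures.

172 N

k = Gd⁴/(8D³N_a) = (76.9×10³)(1.24⁴)/(8·12.0³·6) = 2.1919 N/mm
F = k·δ = 2.1919 × 78.3 = 171.63 N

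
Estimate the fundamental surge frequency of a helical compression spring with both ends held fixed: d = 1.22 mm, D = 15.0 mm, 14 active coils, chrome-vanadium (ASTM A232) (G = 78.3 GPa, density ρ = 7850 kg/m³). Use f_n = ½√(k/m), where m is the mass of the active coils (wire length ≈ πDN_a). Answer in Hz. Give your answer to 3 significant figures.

k = Gd⁴/(8D³N_a) = (78.3×10³)(1.22⁴)/(8·15.0³·14) = 0.45889 N/mm = 458.89 N/m
Wire length L = πDN_a = π·15.0·14 = 659.73 mm
m = ρ·(πd²/4)·L = 7850 × 1.169×10⁻⁶ m² × 0.65973 m = 0.0060541 kg
f_n = ½√(k/m) = 0.5·√(458.89/0.0060541) = 0.5·√(75799) = 137.66 Hz

138 Hz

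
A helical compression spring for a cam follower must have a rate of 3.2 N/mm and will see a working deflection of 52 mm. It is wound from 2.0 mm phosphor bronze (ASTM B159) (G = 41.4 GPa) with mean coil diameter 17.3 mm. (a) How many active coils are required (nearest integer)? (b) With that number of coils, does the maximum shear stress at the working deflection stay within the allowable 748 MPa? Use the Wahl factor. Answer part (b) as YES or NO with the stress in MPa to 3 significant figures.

(a) 5 coils; (b) NO, τ_max = 1070 MPa

N_a = Gd⁴/(8D³k) = (41.4×10³)(2.0⁴)/(8·17.3³·3.2) = 4.997 → N_a = 5
Actual rate k = Gd⁴/(8D³·5) = 3.1983 N/mm
Working load F = kδ = 3.1983·52 = 166.31 N
C = 17.3/2.0 = 8.6500; K_W = (4C−1)/(4C−4)+0.615/C = 1.1691
τ_max = K_W·8FD/(πd³) = 1.1691·915.84 = 1070.7 MPa
τ_max > 748 MPa → exceeds allowable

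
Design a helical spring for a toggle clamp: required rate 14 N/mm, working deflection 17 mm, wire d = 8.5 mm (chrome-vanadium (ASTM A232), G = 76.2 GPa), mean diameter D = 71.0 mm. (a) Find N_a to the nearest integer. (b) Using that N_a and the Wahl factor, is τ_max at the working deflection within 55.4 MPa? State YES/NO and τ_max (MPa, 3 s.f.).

(a) 10 coils; (b) NO, τ_max = 81.7 MPa

N_a = Gd⁴/(8D³k) = (76.2×10³)(8.5⁴)/(8·71.0³·14) = 9.923 → N_a = 10
Actual rate k = Gd⁴/(8D³·10) = 13.892 N/mm
Working load F = kδ = 13.892·17 = 236.16 N
C = 71.0/8.5 = 8.3529; K_W = (4C−1)/(4C−4)+0.615/C = 1.1756
τ_max = K_W·8FD/(πd³) = 1.1756·69.527 = 81.738 MPa
τ_max > 55.4 MPa → exceeds allowable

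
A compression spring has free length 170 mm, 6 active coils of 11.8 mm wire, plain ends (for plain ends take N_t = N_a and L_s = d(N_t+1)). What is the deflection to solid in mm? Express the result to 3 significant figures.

N_t = 6; L_s = 11.8·7 = 82.6 mm
δ_solid = L₀ − L_s = 170 − 82.6 = 87.4 mm

87.4 mm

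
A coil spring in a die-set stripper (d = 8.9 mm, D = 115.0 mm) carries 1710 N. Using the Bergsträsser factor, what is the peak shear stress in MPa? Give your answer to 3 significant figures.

Spring index C = D/d = 115.0/8.9 = 12.9213
K_B = (4C+2)/(4C−3) = 53.685/48.685 = 1.1027
τ₀ = 8FD/(πd³) = 8·1710·115.0/(π·8.9³) = 1.5732e+06/2214.7 = 710.34 MPa
τ_max = K·τ₀ = 1.1027 × 710.34 = 783.29 MPa

783 MPa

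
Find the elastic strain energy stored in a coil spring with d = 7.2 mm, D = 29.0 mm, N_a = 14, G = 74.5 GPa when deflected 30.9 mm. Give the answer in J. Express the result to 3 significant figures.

k = Gd⁴/(8D³N_a) = (74.5×10³)(7.2⁴)/(8·29.0³·14) = 73.295 N/mm
U = ½kδ² = 0.5 × 73.295 × 30.9² = 34991 N·mm = 34.991 J

35.0 J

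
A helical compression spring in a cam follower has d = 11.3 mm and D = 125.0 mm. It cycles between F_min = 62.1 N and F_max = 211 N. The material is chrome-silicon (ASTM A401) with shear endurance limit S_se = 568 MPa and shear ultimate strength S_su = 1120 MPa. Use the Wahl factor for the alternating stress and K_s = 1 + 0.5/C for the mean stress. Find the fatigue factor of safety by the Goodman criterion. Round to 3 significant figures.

16.5

C = D/d = 125.0/11.3 = 11.0619; K_W = (4C−1)/(4C−4)+0.615/C = 1.1301; K_s = 1+0.5/C = 1.0452
F_a = (F_max−F_min)/2 = 74.45 N; F_m = (F_max+F_min)/2 = 136.55 N
τ_a = K_W·8F_aD/(πd³) = 1.1301 × 16.424 = 18.561 MPa
τ_m = K_s·8F_mD/(πd³) = 1.0452 × 30.124 = 31.485 MPa
Goodman: 1/n_f = τ_a/S_se + τ_m/S_su = 18.561/568 + 31.485/1120 = 0.03268 + 0.02811 = 0.06079
n_f = 1/0.06079 = 16.45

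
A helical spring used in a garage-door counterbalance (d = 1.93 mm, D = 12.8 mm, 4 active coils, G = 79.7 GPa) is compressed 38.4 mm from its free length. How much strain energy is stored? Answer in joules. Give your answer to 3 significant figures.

k = Gd⁴/(8D³N_a) = (79.7×10³)(1.93⁴)/(8·12.8³·4) = 16.478 N/mm
U = ½kδ² = 0.5 × 16.478 × 38.4² = 12149 N·mm = 12.149 J

12.1 J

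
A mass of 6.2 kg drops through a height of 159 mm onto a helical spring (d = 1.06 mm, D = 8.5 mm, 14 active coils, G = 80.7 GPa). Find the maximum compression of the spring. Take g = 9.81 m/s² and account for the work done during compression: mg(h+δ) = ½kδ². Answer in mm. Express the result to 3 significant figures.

162 mm

k = Gd⁴/(8D³N_a) = (80.7×10³)(1.06⁴)/(8·8.5³·14) = 1.4812 N/mm
W = mg = 6.2 × 9.81 = 60.822 N
½kδ² − Wδ − Wh = 0 → δ = (W + √(W² + 2kWh))/k
δ = (60.822 + √(3699.3 + 28649))/1.4812 = (60.822 + 179.86)/1.4812 = 162.49 mm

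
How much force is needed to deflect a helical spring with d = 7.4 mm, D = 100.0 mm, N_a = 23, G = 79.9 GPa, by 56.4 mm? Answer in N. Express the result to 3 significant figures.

73.4 N

k = Gd⁴/(8D³N_a) = (79.9×10³)(7.4⁴)/(8·100.0³·23) = 1.3021 N/mm
F = k·δ = 1.3021 × 56.4 = 73.44 N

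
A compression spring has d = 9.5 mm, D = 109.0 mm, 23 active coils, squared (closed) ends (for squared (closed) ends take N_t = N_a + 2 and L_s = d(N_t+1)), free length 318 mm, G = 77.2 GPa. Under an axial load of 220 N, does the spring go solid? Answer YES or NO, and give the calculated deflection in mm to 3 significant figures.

k = Gd⁴/(8D³N_a) = (77.2×10³)(9.5⁴)/(8·109.0³·23) = 2.6388 N/mm
N_t = 25; L_s = 9.5·26 = 247 mm; δ_solid = L₀ − L_s = 318 − 247 = 71 mm
δ = F/k = 220/2.6388 = 83.37 mm
δ ≥ δ_solid → spring goes solid

YES, δ = 83.4 mm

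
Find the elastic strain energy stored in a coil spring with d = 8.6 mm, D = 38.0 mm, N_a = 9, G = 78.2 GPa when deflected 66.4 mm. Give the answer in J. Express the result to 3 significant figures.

239 J

k = Gd⁴/(8D³N_a) = (78.2×10³)(8.6⁴)/(8·38.0³·9) = 108.27 N/mm
U = ½kδ² = 0.5 × 108.27 × 66.4² = 2.3868e+05 N·mm = 238.68 J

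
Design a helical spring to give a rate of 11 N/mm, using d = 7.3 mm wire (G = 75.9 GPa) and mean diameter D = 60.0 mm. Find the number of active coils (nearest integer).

11

N_a = Gd⁴/(8D³k) = (75.9×10³ × 7.3⁴)/(8 × 60.0³ × 11)
    = 2.15543e+08 / 1.9008e+07 = 11.34 → 11 coils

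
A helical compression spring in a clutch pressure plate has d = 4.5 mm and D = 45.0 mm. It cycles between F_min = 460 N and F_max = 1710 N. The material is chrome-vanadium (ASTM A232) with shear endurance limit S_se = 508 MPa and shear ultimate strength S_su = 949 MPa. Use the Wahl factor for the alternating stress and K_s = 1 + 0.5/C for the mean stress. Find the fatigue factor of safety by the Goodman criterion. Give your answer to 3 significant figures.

C = D/d = 45.0/4.5 = 10.0000; K_W = (4C−1)/(4C−4)+0.615/C = 1.1448; K_s = 1+0.5/C = 1.0500
F_a = (F_max−F_min)/2 = 625 N; F_m = (F_max+F_min)/2 = 1085 N
τ_a = K_W·8F_aD/(πd³) = 1.1448 × 785.95 = 899.78 MPa
τ_m = K_s·8F_mD/(πd³) = 1.0500 × 1364.4 = 1432.6 MPa
Goodman: 1/n_f = τ_a/S_se + τ_m/S_su = 899.78/508 + 1432.6/949 = 1.77122 + 1.50962 = 3.2808
n_f = 1/3.2808 = 0.3048

0.305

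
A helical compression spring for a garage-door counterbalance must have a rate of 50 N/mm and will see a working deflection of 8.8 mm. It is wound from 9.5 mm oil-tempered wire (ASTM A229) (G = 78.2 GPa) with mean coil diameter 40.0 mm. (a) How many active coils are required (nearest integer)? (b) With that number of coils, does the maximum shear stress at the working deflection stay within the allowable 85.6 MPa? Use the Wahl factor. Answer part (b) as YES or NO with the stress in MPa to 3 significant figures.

(a) 25 coils; (b) YES, τ_max = 71.8 MPa

N_a = Gd⁴/(8D³k) = (78.2×10³)(9.5⁴)/(8·40.0³·50) = 24.88 → N_a = 25
Actual rate k = Gd⁴/(8D³·25) = 49.761 N/mm
Working load F = kδ = 49.761·8.8 = 437.9 N
C = 40.0/9.5 = 4.2105; K_W = (4C−1)/(4C−4)+0.615/C = 1.3797
τ_max = K_W·8FD/(πd³) = 1.3797·52.024 = 71.776 MPa
τ_max ≤ 85.6 MPa → acceptable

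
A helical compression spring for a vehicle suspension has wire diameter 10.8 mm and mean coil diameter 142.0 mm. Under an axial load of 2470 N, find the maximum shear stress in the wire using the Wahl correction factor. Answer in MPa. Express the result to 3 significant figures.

786 MPa

Spring index C = D/d = 142.0/10.8 = 13.1481
K_W = (4C−1)/(4C−4) + 0.615/C = 51.593/48.593 + 0.0468 = 1.1085
τ₀ = 8FD/(πd³) = 8·2470·142.0/(π·10.8³) = 2.80592e+06/3957.5 = 709.01 MPa
τ_max = K·τ₀ = 1.1085 × 709.01 = 785.95 MPa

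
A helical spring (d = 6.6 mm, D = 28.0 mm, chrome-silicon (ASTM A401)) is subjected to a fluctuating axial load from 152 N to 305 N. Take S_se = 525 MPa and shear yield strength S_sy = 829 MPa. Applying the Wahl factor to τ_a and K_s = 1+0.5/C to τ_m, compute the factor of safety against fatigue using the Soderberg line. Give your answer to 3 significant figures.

C = D/d = 28.0/6.6 = 4.2424; K_W = (4C−1)/(4C−4)+0.615/C = 1.3763; K_s = 1+0.5/C = 1.1179
F_a = (F_max−F_min)/2 = 76.5 N; F_m = (F_max+F_min)/2 = 228.5 N
τ_a = K_W·8F_aD/(πd³) = 1.3763 × 18.973 = 26.112 MPa
τ_m = K_s·8F_mD/(πd³) = 1.1179 × 56.67 = 63.349 MPa
Soderberg: 1/n_f = τ_a/S_se + τ_m/S_sy = 26.112/525 + 63.349/829 = 0.04974 + 0.07642 = 0.12615
n_f = 1/0.12615 = 7.927

7.93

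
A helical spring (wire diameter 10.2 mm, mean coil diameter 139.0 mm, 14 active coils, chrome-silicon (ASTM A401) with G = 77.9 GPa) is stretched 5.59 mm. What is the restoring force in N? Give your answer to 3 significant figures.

k = Gd⁴/(8D³N_a) = (77.9×10³)(10.2⁴)/(8·139.0³·14) = 2.8033 N/mm
F = k·δ = 2.8033 × 5.59 = 15.671 N

15.7 N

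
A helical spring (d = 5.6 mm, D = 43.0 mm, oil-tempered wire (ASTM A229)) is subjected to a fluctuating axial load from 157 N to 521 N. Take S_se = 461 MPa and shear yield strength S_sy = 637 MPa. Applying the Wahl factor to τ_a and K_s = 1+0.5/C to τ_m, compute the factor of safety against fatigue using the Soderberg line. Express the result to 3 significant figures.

1.55

C = D/d = 43.0/5.6 = 7.6786; K_W = (4C−1)/(4C−4)+0.615/C = 1.1924; K_s = 1+0.5/C = 1.0651
F_a = (F_max−F_min)/2 = 182 N; F_m = (F_max+F_min)/2 = 339 N
τ_a = K_W·8F_aD/(πd³) = 1.1924 × 113.48 = 135.31 MPa
τ_m = K_s·8F_mD/(πd³) = 1.0651 × 211.37 = 225.13 MPa
Soderberg: 1/n_f = τ_a/S_se + τ_m/S_sy = 135.31/461 + 225.13/637 = 0.29352 + 0.35343 = 0.64695
n_f = 1/0.64695 = 1.546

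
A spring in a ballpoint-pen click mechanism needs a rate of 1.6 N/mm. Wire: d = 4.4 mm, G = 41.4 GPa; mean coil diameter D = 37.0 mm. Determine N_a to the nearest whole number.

N_a = Gd⁴/(8D³k) = (41.4×10³ × 4.4⁴)/(8 × 37.0³ × 1.6)
    = 1.55171e+07 / 648358 = 23.93 → 24 coils

24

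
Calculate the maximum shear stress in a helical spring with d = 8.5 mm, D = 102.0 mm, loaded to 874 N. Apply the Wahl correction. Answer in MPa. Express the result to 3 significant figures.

Spring index C = D/d = 102.0/8.5 = 12.0000
K_W = (4C−1)/(4C−4) + 0.615/C = 47.000/44.000 + 0.0512 = 1.1194
τ₀ = 8FD/(πd³) = 8·874·102.0/(π·8.5³) = 713184/1929.3 = 369.65 MPa
τ_max = K·τ₀ = 1.1194 × 369.65 = 413.8 MPa

414 MPa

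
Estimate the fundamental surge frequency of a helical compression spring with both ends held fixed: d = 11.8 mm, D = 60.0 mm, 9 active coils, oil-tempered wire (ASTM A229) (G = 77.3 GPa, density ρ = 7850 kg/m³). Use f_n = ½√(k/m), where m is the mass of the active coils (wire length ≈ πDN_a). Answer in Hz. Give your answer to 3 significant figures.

129 Hz

k = Gd⁴/(8D³N_a) = (77.3×10³)(11.8⁴)/(8·60.0³·9) = 96.365 N/mm = 96365 N/m
Wire length L = πDN_a = π·60.0·9 = 1696.5 mm
m = ρ·(πd²/4)·L = 7850 × 109.36×10⁻⁶ m² × 1.6965 m = 1.4564 kg
f_n = ½√(k/m) = 0.5·√(96365/1.4564) = 0.5·√(66169) = 128.62 Hz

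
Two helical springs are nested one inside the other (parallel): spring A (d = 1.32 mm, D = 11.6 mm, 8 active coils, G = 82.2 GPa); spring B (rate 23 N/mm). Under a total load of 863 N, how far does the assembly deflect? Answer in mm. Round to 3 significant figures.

k_A = Gd⁴/(8D³N_a) = (82.2×10³)(1.32⁴)/(8·11.6³·8) = 2.4981 N/mm
Parallel: k_eq = 2.4981 + 23 = 25.498 N/mm
δ = F/k_eq = 863/25.498 = 33.846 mm

33.8 mm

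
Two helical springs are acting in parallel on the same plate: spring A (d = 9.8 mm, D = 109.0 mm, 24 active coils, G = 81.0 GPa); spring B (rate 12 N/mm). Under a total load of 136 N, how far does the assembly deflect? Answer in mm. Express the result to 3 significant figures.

k_A = Gd⁴/(8D³N_a) = (81.0×10³)(9.8⁴)/(8·109.0³·24) = 3.0048 N/mm
Parallel: k_eq = 3.0048 + 12 = 15.005 N/mm
δ = F/k_eq = 136/15.005 = 9.0638 mm

9.06 mm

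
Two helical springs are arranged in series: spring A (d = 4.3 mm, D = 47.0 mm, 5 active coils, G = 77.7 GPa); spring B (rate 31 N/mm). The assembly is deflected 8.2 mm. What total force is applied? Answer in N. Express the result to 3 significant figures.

k_A = Gd⁴/(8D³N_a) = (77.7×10³)(4.3⁴)/(8·47.0³·5) = 6.3965 N/mm
Series: 1/k_eq = 1/6.3965 + 1/31 = 0.18859; k_eq = 5.3024 N/mm
F = k_eq·δ = 5.3024·8.2 = 43.48 N

43.5 N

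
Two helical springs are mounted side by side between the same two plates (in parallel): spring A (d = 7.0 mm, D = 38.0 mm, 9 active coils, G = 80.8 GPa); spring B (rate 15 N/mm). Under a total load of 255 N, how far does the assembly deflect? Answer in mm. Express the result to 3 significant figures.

k_A = Gd⁴/(8D³N_a) = (80.8×10³)(7.0⁴)/(8·38.0³·9) = 49.104 N/mm
Parallel: k_eq = 49.104 + 15 = 64.104 N/mm
δ = F/k_eq = 255/64.104 = 3.9779 mm

3.98 mm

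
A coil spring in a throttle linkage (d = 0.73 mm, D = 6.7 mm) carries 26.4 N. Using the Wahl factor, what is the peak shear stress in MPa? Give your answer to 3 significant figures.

Spring index C = D/d = 6.7/0.73 = 9.1781
K_W = (4C−1)/(4C−4) + 0.615/C = 35.712/32.712 + 0.0670 = 1.1587
τ₀ = 8FD/(πd³) = 8·26.4·6.7/(π·0.73³) = 1415.04/1.2221 = 1157.8 MPa
τ_max = K·τ₀ = 1.1587 × 1157.8 = 1341.6 MPa

1340 MPa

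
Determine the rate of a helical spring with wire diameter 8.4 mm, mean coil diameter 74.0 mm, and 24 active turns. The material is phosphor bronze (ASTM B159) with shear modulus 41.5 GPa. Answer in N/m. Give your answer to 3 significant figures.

k = Gd⁴/(8D³N_a) = (41.5×10³ × 8.4⁴) / (8 × 74.0³ × 24)
  = 2.06617e+08 / 7.7803e+07 = 2.6556 N/mm = 2655.6 N/m

2660 N/m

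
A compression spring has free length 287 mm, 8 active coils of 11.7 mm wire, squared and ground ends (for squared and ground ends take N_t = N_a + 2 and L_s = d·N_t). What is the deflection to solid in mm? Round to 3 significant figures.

N_t = 10; L_s = 11.7·10 = 117 mm
δ_solid = L₀ − L_s = 287 − 117 = 170 mm

170 mm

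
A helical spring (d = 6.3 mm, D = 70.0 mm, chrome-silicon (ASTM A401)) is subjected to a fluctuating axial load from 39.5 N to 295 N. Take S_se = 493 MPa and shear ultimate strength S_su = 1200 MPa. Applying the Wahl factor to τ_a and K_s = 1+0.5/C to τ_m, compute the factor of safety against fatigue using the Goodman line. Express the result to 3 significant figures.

C = D/d = 70.0/6.3 = 11.1111; K_W = (4C−1)/(4C−4)+0.615/C = 1.1295; K_s = 1+0.5/C = 1.0450
F_a = (F_max−F_min)/2 = 127.75 N; F_m = (F_max+F_min)/2 = 167.25 N
τ_a = K_W·8F_aD/(πd³) = 1.1295 × 91.07 = 102.87 MPa
τ_m = K_s·8F_mD/(πd³) = 1.0450 × 119.23 = 124.59 MPa
Goodman: 1/n_f = τ_a/S_se + τ_m/S_su = 102.87/493 + 124.59/1200 = 0.20865 + 0.10383 = 0.31248
n_f = 1/0.31248 = 3.2

3.20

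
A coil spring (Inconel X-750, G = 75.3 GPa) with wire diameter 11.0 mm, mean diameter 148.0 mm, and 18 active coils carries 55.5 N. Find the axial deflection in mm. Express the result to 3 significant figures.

k = Gd⁴/(8D³N_a) = (75.3×10³)(11.0⁴)/(8·148.0³·18) = 2.3617 N/mm
δ = F/k = 55.5 / 2.3617 = 23.5 mm

23.5 mm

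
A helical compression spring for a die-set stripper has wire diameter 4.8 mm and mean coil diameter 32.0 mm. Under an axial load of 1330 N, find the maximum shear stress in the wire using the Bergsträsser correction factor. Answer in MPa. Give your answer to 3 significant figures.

Spring index C = D/d = 32.0/4.8 = 6.6667
K_B = (4C+2)/(4C−3) = 28.667/23.667 = 1.2113
τ₀ = 8FD/(πd³) = 8·1330·32.0/(π·4.8³) = 340480/347.44 = 979.98 MPa
τ_max = K·τ₀ = 1.2113 × 979.98 = 1187 MPa

1190 MPa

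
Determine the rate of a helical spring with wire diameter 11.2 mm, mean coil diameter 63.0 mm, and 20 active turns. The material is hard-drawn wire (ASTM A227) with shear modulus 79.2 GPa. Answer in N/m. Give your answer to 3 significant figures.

k = Gd⁴/(8D³N_a) = (79.2×10³ × 11.2⁴) / (8 × 63.0³ × 20)
  = 1.24623e+09 / 4.00075e+07 = 31.15 N/mm = 31150 N/m

31100 N/m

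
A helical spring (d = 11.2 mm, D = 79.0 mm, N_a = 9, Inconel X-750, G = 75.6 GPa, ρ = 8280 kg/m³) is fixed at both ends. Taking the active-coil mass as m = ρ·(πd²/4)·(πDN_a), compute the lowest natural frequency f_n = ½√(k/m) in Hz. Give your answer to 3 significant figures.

k = Gd⁴/(8D³N_a) = (75.6×10³)(11.2⁴)/(8·79.0³·9) = 33.51 N/mm = 33510 N/m
Wire length L = πDN_a = π·79.0·9 = 2233.7 mm
m = ρ·(πd²/4)·L = 8280 × 98.52×10⁻⁶ m² × 2.2337 m = 1.8221 kg
f_n = ½√(k/m) = 0.5·√(33510/1.8221) = 0.5·√(18391) = 67.807 Hz

67.8 Hz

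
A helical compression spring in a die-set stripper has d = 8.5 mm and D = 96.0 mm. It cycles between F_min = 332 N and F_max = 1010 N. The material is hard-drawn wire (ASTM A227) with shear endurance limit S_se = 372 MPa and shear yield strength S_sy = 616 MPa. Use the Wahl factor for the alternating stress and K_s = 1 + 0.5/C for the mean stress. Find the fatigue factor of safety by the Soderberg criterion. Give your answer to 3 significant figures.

1.16

C = D/d = 96.0/8.5 = 11.2941; K_W = (4C−1)/(4C−4)+0.615/C = 1.1273; K_s = 1+0.5/C = 1.0443
F_a = (F_max−F_min)/2 = 339 N; F_m = (F_max+F_min)/2 = 671 N
τ_a = K_W·8F_aD/(πd³) = 1.1273 × 134.94 = 152.12 MPa
τ_m = K_s·8F_mD/(πd³) = 1.0443 × 267.1 = 278.93 MPa
Soderberg: 1/n_f = τ_a/S_se + τ_m/S_sy = 152.12/372 + 278.93/616 = 0.40894 + 0.45280 = 0.86174
n_f = 1/0.86174 = 1.16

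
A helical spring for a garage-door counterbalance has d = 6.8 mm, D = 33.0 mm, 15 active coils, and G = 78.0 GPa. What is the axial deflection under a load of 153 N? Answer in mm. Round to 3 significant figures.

k = Gd⁴/(8D³N_a) = (78.0×10³)(6.8⁴)/(8·33.0³·15) = 38.673 N/mm
δ = F/k = 153 / 38.673 = 3.9563 mm

3.96 mm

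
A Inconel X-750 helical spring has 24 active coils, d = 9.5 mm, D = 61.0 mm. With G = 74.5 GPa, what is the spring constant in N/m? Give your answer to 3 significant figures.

13900 N/m

k = Gd⁴/(8D³N_a) = (74.5×10³ × 9.5⁴) / (8 × 61.0³ × 24)
  = 6.06807e+08 / 4.35804e+07 = 13.924 N/mm = 13924 N/m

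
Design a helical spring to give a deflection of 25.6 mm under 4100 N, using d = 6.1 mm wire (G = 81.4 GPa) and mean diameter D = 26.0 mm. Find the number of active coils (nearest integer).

Required rate k = F/δ = 4100/25.6 = 160.16 N/mm
N_a = Gd⁴/(8D³k) = (81.4×10³ × 6.1⁴)/(8 × 26.0³ × 160.16)
    = 1.12705e+08 / 2.25192e+07 = 5.005 → 5 coils

5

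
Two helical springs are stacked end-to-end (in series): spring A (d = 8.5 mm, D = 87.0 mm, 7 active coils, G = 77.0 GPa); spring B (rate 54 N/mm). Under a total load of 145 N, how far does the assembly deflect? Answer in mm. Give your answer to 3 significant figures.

k_A = Gd⁴/(8D³N_a) = (77.0×10³)(8.5⁴)/(8·87.0³·7) = 10.9 N/mm
Series: 1/k_eq = 1/10.9 + 1/54 = 0.11026; k_eq = 9.0692 N/mm
δ = F/k_eq = 145/9.0692 = 15.988 mm

16.0 mm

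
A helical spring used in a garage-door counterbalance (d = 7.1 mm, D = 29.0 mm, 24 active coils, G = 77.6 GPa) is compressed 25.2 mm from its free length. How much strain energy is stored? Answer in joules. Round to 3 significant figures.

k = Gd⁴/(8D³N_a) = (77.6×10³)(7.1⁴)/(8·29.0³·24) = 42.111 N/mm
U = ½kδ² = 0.5 × 42.111 × 25.2² = 13371 N·mm = 13.371 J

13.4 J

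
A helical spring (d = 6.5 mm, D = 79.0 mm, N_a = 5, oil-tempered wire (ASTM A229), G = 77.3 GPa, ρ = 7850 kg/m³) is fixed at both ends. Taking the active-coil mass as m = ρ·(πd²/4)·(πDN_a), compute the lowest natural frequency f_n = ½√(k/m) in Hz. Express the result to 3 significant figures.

73.6 Hz

k = Gd⁴/(8D³N_a) = (77.3×10³)(6.5⁴)/(8·79.0³·5) = 6.9967 N/mm = 6996.7 N/m
Wire length L = πDN_a = π·79.0·5 = 1240.9 mm
m = ρ·(πd²/4)·L = 7850 × 33.183×10⁻⁶ m² × 1.2409 m = 0.32325 kg
f_n = ½√(k/m) = 0.5·√(6996.7/0.32325) = 0.5·√(21645) = 73.561 Hz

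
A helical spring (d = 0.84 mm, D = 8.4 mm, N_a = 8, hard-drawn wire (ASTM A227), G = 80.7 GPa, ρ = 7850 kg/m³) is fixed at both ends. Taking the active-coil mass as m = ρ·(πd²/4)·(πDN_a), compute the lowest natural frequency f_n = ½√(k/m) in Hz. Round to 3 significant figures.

537 Hz

k = Gd⁴/(8D³N_a) = (80.7×10³)(0.84⁴)/(8·8.4³·8) = 1.0592 N/mm = 1059.2 N/m
Wire length L = πDN_a = π·8.4·8 = 211.12 mm
m = ρ·(πd²/4)·L = 7850 × 0.55418×10⁻⁶ m² × 0.21112 m = 0.00091841 kg
f_n = ½√(k/m) = 0.5·√(1059.2/0.00091841) = 0.5·√(1.1533e+06) = 536.95 Hz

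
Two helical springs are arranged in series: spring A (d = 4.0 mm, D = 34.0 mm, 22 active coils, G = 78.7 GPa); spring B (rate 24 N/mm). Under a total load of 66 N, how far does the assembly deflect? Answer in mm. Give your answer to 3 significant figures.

k_A = Gd⁴/(8D³N_a) = (78.7×10³)(4.0⁴)/(8·34.0³·22) = 2.9125 N/mm
Series: 1/k_eq = 1/2.9125 + 1/24 = 0.38501; k_eq = 2.5973 N/mm
δ = F/k_eq = 66/2.5973 = 25.411 mm

25.4 mm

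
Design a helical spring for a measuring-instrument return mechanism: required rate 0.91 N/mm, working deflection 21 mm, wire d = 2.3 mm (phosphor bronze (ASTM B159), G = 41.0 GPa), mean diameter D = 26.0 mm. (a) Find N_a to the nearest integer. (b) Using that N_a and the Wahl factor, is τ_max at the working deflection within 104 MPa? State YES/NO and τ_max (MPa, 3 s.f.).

(a) 9 coils; (b) NO, τ_max = 117 MPa

N_a = Gd⁴/(8D³k) = (41.0×10³)(2.3⁴)/(8·26.0³·0.91) = 8.967 → N_a = 9
Actual rate k = Gd⁴/(8D³·9) = 0.90666 N/mm
Working load F = kδ = 0.90666·21 = 19.04 N
C = 26.0/2.3 = 11.3043; K_W = (4C−1)/(4C−4)+0.615/C = 1.1272
τ_max = K_W·8FD/(πd³) = 1.1272·103.61 = 116.79 MPa
τ_max > 104 MPa → exceeds allowable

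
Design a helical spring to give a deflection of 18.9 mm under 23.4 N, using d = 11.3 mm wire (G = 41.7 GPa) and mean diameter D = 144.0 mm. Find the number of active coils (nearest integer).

23

Required rate k = F/δ = 23.4/18.9 = 1.2381 N/mm
N_a = Gd⁴/(8D³k) = (41.7×10³ × 11.3⁴)/(8 × 144.0³ × 1.2381)
    = 6.79907e+08 / 2.95755e+07 = 22.99 → 23 coils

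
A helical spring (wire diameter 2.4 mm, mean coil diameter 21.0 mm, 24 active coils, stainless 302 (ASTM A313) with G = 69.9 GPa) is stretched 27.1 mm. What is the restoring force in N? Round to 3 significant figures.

35.3 N

k = Gd⁴/(8D³N_a) = (69.9×10³)(2.4⁴)/(8·21.0³·24) = 1.3043 N/mm
F = k·δ = 1.3043 × 27.1 = 35.345 N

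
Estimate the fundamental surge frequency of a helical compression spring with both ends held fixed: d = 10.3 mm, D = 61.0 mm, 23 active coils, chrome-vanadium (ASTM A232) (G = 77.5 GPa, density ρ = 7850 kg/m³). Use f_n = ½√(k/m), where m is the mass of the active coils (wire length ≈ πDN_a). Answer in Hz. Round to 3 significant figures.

k = Gd⁴/(8D³N_a) = (77.5×10³)(10.3⁴)/(8·61.0³·23) = 20.885 N/mm = 20885 N/m
Wire length L = πDN_a = π·61.0·23 = 4407.7 mm
m = ρ·(πd²/4)·L = 7850 × 83.323×10⁻⁶ m² × 4.4077 m = 2.883 kg
f_n = ½√(k/m) = 0.5·√(20885/2.883) = 0.5·√(7244.4) = 42.557 Hz

42.6 Hz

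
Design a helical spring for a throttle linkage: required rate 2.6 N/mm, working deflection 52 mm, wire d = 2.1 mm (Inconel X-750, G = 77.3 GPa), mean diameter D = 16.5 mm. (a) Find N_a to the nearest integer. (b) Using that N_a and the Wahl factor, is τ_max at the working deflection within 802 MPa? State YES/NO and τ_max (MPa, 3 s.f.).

N_a = Gd⁴/(8D³k) = (77.3×10³)(2.1⁴)/(8·16.5³·2.6) = 16.09 → N_a = 16
Actual rate k = Gd⁴/(8D³·16) = 2.6145 N/mm
Working load F = kδ = 2.6145·52 = 135.96 N
C = 16.5/2.1 = 7.8571; K_W = (4C−1)/(4C−4)+0.615/C = 1.1876
τ_max = K_W·8FD/(πd³) = 1.1876·616.83 = 732.57 MPa
τ_max ≤ 802 MPa → acceptable

(a) 16 coils; (b) YES, τ_max = 733 MPa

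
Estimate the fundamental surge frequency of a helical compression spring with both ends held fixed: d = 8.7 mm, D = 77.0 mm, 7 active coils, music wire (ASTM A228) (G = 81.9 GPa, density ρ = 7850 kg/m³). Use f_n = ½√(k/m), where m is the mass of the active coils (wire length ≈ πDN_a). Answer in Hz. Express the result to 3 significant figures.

76.2 Hz

k = Gd⁴/(8D³N_a) = (81.9×10³)(8.7⁴)/(8·77.0³·7) = 18.353 N/mm = 18353 N/m
Wire length L = πDN_a = π·77.0·7 = 1693.3 mm
m = ρ·(πd²/4)·L = 7850 × 59.447×10⁻⁶ m² × 1.6933 m = 0.7902 kg
f_n = ½√(k/m) = 0.5·√(18353/0.7902) = 0.5·√(23225) = 76.199 Hz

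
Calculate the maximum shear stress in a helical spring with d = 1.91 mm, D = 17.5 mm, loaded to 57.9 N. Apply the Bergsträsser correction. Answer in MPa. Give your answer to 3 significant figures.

Spring index C = D/d = 17.5/1.91 = 9.1623
K_B = (4C+2)/(4C−3) = 38.649/33.649 = 1.1486
τ₀ = 8FD/(πd³) = 8·57.9·17.5/(π·1.91³) = 8106/21.89 = 370.3 MPa
τ_max = K·τ₀ = 1.1486 × 370.3 = 425.33 MPa

425 MPa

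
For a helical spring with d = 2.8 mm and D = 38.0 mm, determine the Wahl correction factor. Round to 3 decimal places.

C = D/d = 38.0/2.8 = 13.5714
K_W = (4C−1)/(4C−4) + 0.615/C = 53.286/50.286 + 0.0453 = 1.1050

1.105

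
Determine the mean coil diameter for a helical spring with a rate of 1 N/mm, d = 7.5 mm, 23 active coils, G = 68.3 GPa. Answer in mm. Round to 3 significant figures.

D = (Gd⁴/(8N_a·k))^(1/3) = (68.3×10³·7.5⁴/(8·23·1))^(1/3)
  = (1.17449e+06)^(1/3) = 105.5073 mm

106 mm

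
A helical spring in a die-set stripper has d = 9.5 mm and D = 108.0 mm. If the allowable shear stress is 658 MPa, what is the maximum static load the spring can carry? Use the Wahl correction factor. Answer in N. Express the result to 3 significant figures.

C = D/d = 108.0/9.5 = 11.3684
K_W = (4C−1)/(4C−4) + 0.615/C = 44.474/41.474 + 0.0541 = 1.1264
τ_max = K·8FD/(πd³) → F_max = τ_allow·πd³/(8DK)
F_max = 658·π·9.5³/(8·108.0·1.1264) = 1.7723e+06/973.24 = 1821.1 N

1820 N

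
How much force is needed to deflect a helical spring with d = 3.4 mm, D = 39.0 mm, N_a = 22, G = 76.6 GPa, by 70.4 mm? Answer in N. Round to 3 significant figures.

k = Gd⁴/(8D³N_a) = (76.6×10³)(3.4⁴)/(8·39.0³·22) = 0.98048 N/mm
F = k·δ = 0.98048 × 70.4 = 69.026 N

69.0 N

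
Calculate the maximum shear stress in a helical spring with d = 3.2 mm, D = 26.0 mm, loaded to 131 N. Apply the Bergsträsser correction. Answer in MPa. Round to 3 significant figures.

310 MPa

Spring index C = D/d = 26.0/3.2 = 8.1250
K_B = (4C+2)/(4C−3) = 34.500/29.500 = 1.1695
τ₀ = 8FD/(πd³) = 8·131·26.0/(π·3.2³) = 27248/102.94 = 264.69 MPa
τ_max = K·τ₀ = 1.1695 × 264.69 = 309.55 MPa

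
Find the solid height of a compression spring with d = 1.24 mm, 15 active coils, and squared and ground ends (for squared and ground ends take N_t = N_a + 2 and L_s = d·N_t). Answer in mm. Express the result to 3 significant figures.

21.1 mm

squared and ground ends: N_t = N_a + 2 = 15 + 2 = 17
L_s = d·N_t = 1.24 × 17 = 21.08 mm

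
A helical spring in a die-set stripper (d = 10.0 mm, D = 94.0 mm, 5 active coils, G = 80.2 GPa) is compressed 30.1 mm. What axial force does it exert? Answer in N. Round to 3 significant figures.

k = Gd⁴/(8D³N_a) = (80.2×10³)(10.0⁴)/(8·94.0³·5) = 24.14 N/mm
F = k·δ = 24.14 × 30.1 = 726.6 N

727 N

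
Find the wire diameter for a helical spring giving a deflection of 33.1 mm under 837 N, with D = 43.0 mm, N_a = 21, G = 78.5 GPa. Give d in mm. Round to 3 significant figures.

Required rate k = F/δ = 837/33.1 = 25.287 N/mm
d = (8D³N_a·k / G)^(1/4) = (8·43.0³·21·25.287 / (78.5×10³))^0.25
  = (4302.7)^0.25 = 8.0991 mm

8.10 mm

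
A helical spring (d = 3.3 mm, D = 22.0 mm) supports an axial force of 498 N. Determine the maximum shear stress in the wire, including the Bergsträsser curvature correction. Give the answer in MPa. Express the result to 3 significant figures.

Spring index C = D/d = 22.0/3.3 = 6.6667
K_B = (4C+2)/(4C−3) = 28.667/23.667 = 1.2113
τ₀ = 8FD/(πd³) = 8·498·22.0/(π·3.3³) = 87648/112.9 = 776.34 MPa
τ_max = K·τ₀ = 1.2113 × 776.34 = 940.35 MPa

940 MPa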